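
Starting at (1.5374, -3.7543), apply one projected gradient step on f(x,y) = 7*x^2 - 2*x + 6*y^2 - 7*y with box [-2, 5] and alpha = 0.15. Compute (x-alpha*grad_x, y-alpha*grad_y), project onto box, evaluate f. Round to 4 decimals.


Step 1: Compute gradient at (1.5374, -3.7543).
grad_x = 2*7*1.5374 - 2 = 19.5236
grad_y = 2*6*-3.7543 - 7 = -52.0516
Step 2: Gradient step.
x_raw = 1.5374 - 0.15*19.5236 = -1.3911
y_raw = -3.7543 - 0.15*-52.0516 = 4.0534
Step 3: Project onto [-2, 5].
x_proj = clip(-1.3911) = -1.3911
y_proj = clip(4.0534) = 4.0534
Step 4: Evaluate f.
f(-1.3911, 4.0534) = 86.5373


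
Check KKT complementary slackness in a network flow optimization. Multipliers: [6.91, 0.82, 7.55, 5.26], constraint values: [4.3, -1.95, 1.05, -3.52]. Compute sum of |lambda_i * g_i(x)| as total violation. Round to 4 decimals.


KKT complementary slackness check:
lambda_1 * g_1 = 6.91 * 4.3 = 29.713
lambda_2 * g_2 = 0.82 * -1.95 = -1.599
lambda_3 * g_3 = 7.55 * 1.05 = 7.9275
lambda_4 * g_4 = 5.26 * -3.52 = -18.5152
Total violation = 29.713 + 1.599 + 7.9275 + 18.5152 = 57.7547


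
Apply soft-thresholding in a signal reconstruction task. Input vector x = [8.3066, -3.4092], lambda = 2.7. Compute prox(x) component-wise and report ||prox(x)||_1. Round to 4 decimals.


Soft-thresholding with lambda = 2.7:
prox(8.3066) = sign(8.3066)*max(|8.3066| - 2.7, 0) = 5.6066
prox(-3.4092) = sign(-3.4092)*max(|-3.4092| - 2.7, 0) = -0.7092
prox(x) = [5.6066, -0.7092]
||prox(x)||_1 = 5.6066 + 0.7092 = 6.3158


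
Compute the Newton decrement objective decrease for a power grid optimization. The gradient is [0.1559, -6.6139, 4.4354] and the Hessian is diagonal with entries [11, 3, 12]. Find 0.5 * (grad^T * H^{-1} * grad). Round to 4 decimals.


Step 1: H is diagonal, so H^(-1) * g = [0.0142, -2.2046, 0.3696].
Step 2: g^T H^(-1) g = sum_i g_i^2 / H_ii
  = (0.1559)^2/11 + (-6.6139)^2/3 + (4.4354)^2/12
  = 0.0022 + 14.5812 + 1.6394 = 16.2228
Step 3: Objective decrease = 0.5 * g^T H^(-1) g = 8.1114


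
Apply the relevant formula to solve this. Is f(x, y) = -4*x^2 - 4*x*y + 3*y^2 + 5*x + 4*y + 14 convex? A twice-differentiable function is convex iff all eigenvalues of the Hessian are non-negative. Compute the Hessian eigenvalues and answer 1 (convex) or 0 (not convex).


The Hessian of f(x,y) = -4*x^2 - 4*x*y + 3*y^2 + 5*x + 4*y + 14 is:
H = [[-8, -4], [-4, 6]]
Trace = -8 + 6 = -2
Determinant = -8*6 - (-4)^2 = -64
Discriminant = (-2)^2 - 4*-64 = 260.0
Eigenvalues: lambda_1 = -9.0623, lambda_2 = 7.0623
The function is not convex.

0


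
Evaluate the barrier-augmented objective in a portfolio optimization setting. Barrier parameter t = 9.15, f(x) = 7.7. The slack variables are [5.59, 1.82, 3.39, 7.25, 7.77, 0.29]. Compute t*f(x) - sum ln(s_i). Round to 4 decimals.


Step 1: Compute log-barrier.
ln values: [1.721, 0.5988, 1.2208, 1.981, 2.0503, -1.2379]
phi = -(1.721 + 0.5988 + 1.2208 + 1.981 + 2.0503 - 1.2379) = -6.334
Step 2: Compute augmented objective.
t*f(x) = 9.15*7.7 = 70.455
Total = 70.455 - 6.334 = 64.121


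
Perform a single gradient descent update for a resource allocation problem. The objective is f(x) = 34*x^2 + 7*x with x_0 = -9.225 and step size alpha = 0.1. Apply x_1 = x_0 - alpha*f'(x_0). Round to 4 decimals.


We compute the gradient at x_0 and apply the update.
f'(x) = 68*x + 7
f'(-9.225) = 68*-9.225 + 7 = -620.3
x_1 = -9.225 - 0.1*-620.3 = 52.805


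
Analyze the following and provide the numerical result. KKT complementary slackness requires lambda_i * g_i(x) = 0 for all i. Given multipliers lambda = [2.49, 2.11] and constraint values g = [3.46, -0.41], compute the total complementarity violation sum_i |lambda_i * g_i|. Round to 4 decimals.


KKT complementary slackness check:
lambda_1 * g_1 = 2.49 * 3.46 = 8.6154
lambda_2 * g_2 = 2.11 * -0.41 = -0.8651
Total violation = 8.6154 + 0.8651 = 9.4805


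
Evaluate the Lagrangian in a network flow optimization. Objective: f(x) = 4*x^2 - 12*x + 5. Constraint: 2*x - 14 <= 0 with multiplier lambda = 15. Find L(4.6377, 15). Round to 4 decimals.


Step 1: Evaluate f(x).
f(4.6377) = 4*4.6377^2 - 12*4.6377 + 5 = 35.3806
Step 2: Evaluate g(x).
g(4.6377) = 2*4.6377 - 14 = -4.7246
Step 3: Compute Lagrangian.
L = 35.3806 + 15*-4.7246 = -35.4884


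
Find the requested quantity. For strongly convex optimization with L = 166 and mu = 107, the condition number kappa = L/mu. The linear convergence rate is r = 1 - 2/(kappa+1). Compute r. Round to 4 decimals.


Step 1: Compute the condition number.
kappa = L/mu = 166/107 = 1.5514
Step 2: Compute the convergence rate.
r = 1 - 2/(kappa + 1) = 1 - 2*mu/(L + mu) = (L - mu)/(L + mu) = 59/273 = 0.2161


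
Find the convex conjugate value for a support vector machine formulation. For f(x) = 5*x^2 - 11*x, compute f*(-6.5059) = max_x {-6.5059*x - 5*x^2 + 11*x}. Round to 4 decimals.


f*(y) = sup_x {y*x - a*x^2 - b*x} = sup_x {(y-b)*x - a*x^2}
FOC: (y - b) - 2a*x = 0 => x* = (y - b)/(2a)
x* = (-6.5059 + 11)/(2*5) = 0.4494
f*(-6.5059) = (y-b)^2/(4a) = (-6.5059 + 11)^2/(4*5)
= 20.1969/20 = 1.0098


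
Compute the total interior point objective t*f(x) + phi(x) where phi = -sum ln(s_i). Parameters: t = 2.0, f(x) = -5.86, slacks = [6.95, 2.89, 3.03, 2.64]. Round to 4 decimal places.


Step 1: Compute log-barrier.
ln values: [1.9387, 1.0613, 1.1086, 0.9708]
phi = -(1.9387 + 1.0613 + 1.1086 + 0.9708) = -5.0793
Step 2: Compute augmented objective.
t*f(x) = 2.0*-5.86 = -11.72
Total = -11.72 - 5.0793 = -16.7993


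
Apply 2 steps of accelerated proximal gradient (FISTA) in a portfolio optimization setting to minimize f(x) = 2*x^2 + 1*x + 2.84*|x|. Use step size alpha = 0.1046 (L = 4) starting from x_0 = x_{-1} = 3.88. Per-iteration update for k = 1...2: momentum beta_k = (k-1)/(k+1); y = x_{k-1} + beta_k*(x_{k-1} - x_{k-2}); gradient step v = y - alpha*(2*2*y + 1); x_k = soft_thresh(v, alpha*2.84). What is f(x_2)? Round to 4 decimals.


FISTA on f(x) = 2*x^2 + 1*x + 2.84*|x|
L = 4, alpha = 0.1046
Iteration 1: beta = 0.0, y = 3.88 + 0.0*(3.88 - 3.88) = 3.88
  grad(y) = 16.52, v = y - alpha*grad = 2.152
  prox(v) = soft_thresh(2.152, 0.2971) = 1.8549
Iteration 2: beta = 0.3333, y = 1.8549 + 0.3333*(1.8549 - 3.88) = 1.1799
  grad(y) = 5.7197, v = y - alpha*grad = 0.5816
  prox(v) = soft_thresh(0.5816, 0.2971) = 0.2846
f(x_2) = 2*0.2846^2 + 1*0.2846 + 2.84*|0.2846| = 1.2548


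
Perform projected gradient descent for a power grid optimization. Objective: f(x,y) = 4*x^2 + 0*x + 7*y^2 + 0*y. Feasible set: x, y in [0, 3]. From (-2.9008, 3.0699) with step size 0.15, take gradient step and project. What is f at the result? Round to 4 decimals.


Step 1: Compute gradient at (-2.9008, 3.0699).
grad_x = 2*4*-2.9008 + 0 = -23.2064
grad_y = 2*7*3.0699 + 0 = 42.9786
Step 2: Gradient step.
x_raw = -2.9008 - 0.15*-23.2064 = 0.5802
y_raw = 3.0699 - 0.15*42.9786 = -3.3769
Step 3: Project onto [0, 3].
x_proj = clip(0.5802) = 0.5802
y_proj = clip(-3.3769) = 0.0
Step 4: Evaluate f.
f(0.5802, 0.0) = 1.3463


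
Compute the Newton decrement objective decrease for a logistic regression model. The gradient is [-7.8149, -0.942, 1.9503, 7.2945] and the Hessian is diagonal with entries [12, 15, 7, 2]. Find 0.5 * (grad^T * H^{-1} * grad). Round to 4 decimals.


Step 1: H is diagonal, so H^(-1) * g = [-0.6512, -0.0628, 0.2786, 3.6473].
Step 2: g^T H^(-1) g = sum_i g_i^2 / H_ii
  = (-7.8149)^2/12 + (-0.942)^2/15 + (1.9503)^2/7 + (7.2945)^2/2
  = 5.0894 + 0.0592 + 0.5434 + 26.6049 = 32.2968
Step 3: Objective decrease = 0.5 * g^T H^(-1) g = 16.1484


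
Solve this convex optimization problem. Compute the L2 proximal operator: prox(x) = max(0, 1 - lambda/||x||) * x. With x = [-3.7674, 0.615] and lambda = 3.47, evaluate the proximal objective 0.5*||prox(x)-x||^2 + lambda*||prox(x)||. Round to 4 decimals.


Step 1: Compute ||x||.
||x|| = 3.8173
Step 2: Compute scaling factor.
scale = max(0, 1 - 3.47/3.8173) = 0.091
Step 3: prox(x) = [-0.3427, 0.0559]
||prox(x)|| = 0.3473
Step 4: Proximal objective.
0.5*||prox-x||^2 = 6.0205
lambda*||prox|| = 1.2051
Total = 7.2255


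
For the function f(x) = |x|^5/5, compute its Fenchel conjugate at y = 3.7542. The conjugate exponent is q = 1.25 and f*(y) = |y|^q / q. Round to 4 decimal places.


The conjugate exponent q satisfies 1/p + 1/q = 1.
p = 5, so q = 5/(5 - 1) = 1.25
|y|^q = 3.7542^1.25 = 5.2257
f*(3.7542) = 5.2257 / 1.25 = 4.1806


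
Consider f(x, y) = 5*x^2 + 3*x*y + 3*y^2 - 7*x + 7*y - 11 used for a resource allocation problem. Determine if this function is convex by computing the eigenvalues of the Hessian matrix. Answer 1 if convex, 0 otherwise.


The Hessian of f(x,y) = 5*x^2 + 3*x*y + 3*y^2 - 7*x + 7*y - 11 is:
H = [[10, 3], [3, 6]]
Trace = 10 + 6 = 16
Determinant = 10*6 - (3)^2 = 51
Discriminant = (16)^2 - 4*51 = 52.0
Eigenvalues: lambda_1 = 4.3944, lambda_2 = 11.6056
The function is convex.

1


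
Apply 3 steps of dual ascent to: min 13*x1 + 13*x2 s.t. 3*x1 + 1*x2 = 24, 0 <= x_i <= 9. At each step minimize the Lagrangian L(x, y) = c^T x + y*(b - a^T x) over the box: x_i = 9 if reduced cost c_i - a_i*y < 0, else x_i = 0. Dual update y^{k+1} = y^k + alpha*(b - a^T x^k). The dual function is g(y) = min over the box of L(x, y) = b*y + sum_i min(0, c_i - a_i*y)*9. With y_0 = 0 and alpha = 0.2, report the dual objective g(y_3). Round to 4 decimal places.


Dual ascent for LP: min 13*x1 + 13*x2, 3*x1 + 1*x2 = 24, 0 <= x_i <= 9
Step 1: y^k = 0.0, reduced costs: (13.0, 13.0)
  x^k = (0.0, 0.0), subgradient = b - a^T x = 24.0
  y^{k+1} = 0.0 + 0.2*24.0 = 4.8
Step 2: y^k = 4.8, reduced costs: (-1.4, 8.2)
  x^k = (9.0, 0.0), subgradient = b - a^T x = -3.0
  y^{k+1} = 4.8 + 0.2*-3.0 = 4.2
Step 3: y^k = 4.2, reduced costs: (0.4, 8.8)
  x^k = (0.0, 0.0), subgradient = b - a^T x = 24.0
  y^{k+1} = 4.2 + 0.2*24.0 = 9.0
Dual objective at y_3 = 9.0: reduced costs (-14.0, 4.0), box minimizer x = (9.0, 0.0)
g(y_3) = b*y + (c1 - a1*y)*x1 + (c2 - a2*y)*x2 = 24*9.0 + (-14.0)*9.0 + 4.0*0.0 = 216.0 - 126.0 + 0.0 = 90.0


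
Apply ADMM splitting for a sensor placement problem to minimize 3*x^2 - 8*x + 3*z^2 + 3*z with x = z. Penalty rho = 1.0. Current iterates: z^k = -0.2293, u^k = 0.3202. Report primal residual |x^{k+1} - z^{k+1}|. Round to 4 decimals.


ADMM iteration with rho = 1.0, z^k = -0.2293, u^k = 0.3202
Step 1: x-update.
Minimize 3*x^2 - 8*x + (1.0/2)*(x + 0.2293 + 0.3202)^2
FOC: (2*3 + 1.0)*x = 8 + 1.0*(-0.2293 - 0.3202)
x^{k+1} = 1.0644
Step 2: z-update.
Minimize 3*z^2 + 3*z + (1.0/2)*(1.0644 - z + 0.3202)^2
FOC: (2*3 + 1.0)*z = -3 + 1.0*(1.0644 + 0.3202)
z^{k+1} = -0.2308
Step 3: u-update.
u^{k+1} = 0.3202 + 1.0644 + 0.2308 = 1.6153
Step 4: Primal residual = |1.0644 + 0.2308| = 1.2951


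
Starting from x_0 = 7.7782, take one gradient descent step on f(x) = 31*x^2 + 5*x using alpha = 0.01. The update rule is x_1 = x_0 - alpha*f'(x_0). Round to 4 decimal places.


We compute the gradient at x_0 and apply the update.
f'(x) = 62*x + 5
f'(7.7782) = 62*7.7782 + 5 = 487.2484
x_1 = 7.7782 - 0.01*487.2484 = 2.9057


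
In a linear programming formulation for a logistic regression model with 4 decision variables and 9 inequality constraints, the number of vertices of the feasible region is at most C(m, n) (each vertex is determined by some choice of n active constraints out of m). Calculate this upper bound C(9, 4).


Each vertex corresponds to some choice of n active constraints out of m, so the number of vertices is at most C(m, n) = m! / (n!(m-n)!).
m = 9, n = 4
Numerator: 9 * 8 * 7 * 6
Denominator: 4! = 24
C(9, 4) = 126


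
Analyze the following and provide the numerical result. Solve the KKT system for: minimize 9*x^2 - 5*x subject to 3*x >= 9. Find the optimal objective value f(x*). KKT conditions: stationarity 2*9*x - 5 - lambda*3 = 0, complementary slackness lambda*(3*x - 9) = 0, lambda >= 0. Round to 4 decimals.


Step 1: Try lambda = 0 (constraint inactive).
x_unc = 5/(2*9) = 0.2778
Check: 3*0.2778 = 0.8334 < 9 -- violated!
Step 2: Constraint must be active: 3*x = 9
x* = 9/3 = 3.0
lambda = (2*9*3.0 - 5)/3 = 16.3333
Step 3: Compute optimal value.
f(x*) = 9*3.0^2 - 5*3.0 = 66.0


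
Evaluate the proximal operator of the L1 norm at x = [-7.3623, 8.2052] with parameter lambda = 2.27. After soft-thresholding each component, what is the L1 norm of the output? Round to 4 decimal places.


Soft-thresholding with lambda = 2.27:
prox(-7.3623) = sign(-7.3623)*max(|-7.3623| - 2.27, 0) = -5.0923
prox(8.2052) = sign(8.2052)*max(|8.2052| - 2.27, 0) = 5.9352
prox(x) = [-5.0923, 5.9352]
||prox(x)||_1 = 5.0923 + 5.9352 = 11.0275


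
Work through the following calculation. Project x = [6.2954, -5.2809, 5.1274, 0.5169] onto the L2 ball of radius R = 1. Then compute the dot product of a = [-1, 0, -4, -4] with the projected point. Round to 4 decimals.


Step 1: Compute ||x|| (intermediates to 6 decimals).
||x|| = sqrt(6.2954^2 + (-5.2809)^2 + 5.1274^2 + 0.5169^2) = 9.69935
Step 2: Project.
Since ||x|| > R, scale = R/||x|| = 1/9.69935 = 0.1031, proj(x) = scale * x
proj(x) = [0.649056, -0.544461, 0.528635, 0.053292]
Step 3: Dot product.
a^T * proj(x) = -1*0.649056 + 0*(-0.544461) - 4*0.528635 - 4*0.053292 = -2.9768


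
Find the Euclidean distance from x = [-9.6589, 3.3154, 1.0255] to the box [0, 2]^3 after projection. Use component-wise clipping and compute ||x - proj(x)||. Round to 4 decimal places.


Project each component onto [0, 2].
clip(-9.6589) = 0.0, clip(3.3154) = 2.0, clip(1.0255) = 1.0255
Projection = [0.0, 2.0, 1.0255]
Squared diffs: [93.2943, 1.7303, 0.0]
Distance = sqrt(95.0246) = 9.7481


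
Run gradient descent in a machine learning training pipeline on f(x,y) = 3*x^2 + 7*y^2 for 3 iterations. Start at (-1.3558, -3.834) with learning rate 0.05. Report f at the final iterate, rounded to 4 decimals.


Gradient descent on f(x,y) = 3*x^2 + 7*y^2.
Starting point: (-1.3558, -3.834), alpha = 0.05
Step 1: grad_x = 2*3*-1.3558 = -8.1348, grad_y = 2*7*-3.834 = -53.676
  x_1 = -1.3558 - 0.05*-8.1348 = -0.9491
  y_1 = -3.834 - 0.05*-53.676 = -1.1502
Step 2: grad_x = 2*3*-0.9491 = -5.6944, grad_y = 2*7*-1.1502 = -16.1028
  x_2 = -0.9491 - 0.05*-5.6944 = -0.6643
  y_2 = -1.1502 - 0.05*-16.1028 = -0.3451
Step 3: grad_x = 2*3*-0.6643 = -3.9861, grad_y = 2*7*-0.3451 = -4.8308
  x_3 = -0.6643 - 0.05*-3.9861 = -0.465
  y_3 = -0.3451 - 0.05*-4.8308 = -0.1035
f(-0.465, -0.1035) = 3*(-0.465)^2 + 7*(-0.1035)^2 = 0.7238


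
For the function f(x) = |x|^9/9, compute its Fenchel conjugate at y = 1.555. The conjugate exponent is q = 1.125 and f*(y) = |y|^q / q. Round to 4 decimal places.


The conjugate exponent q satisfies 1/p + 1/q = 1.
p = 9, so q = 9/(9 - 1) = 1.125
|y|^q = 1.555^1.125 = 1.6432
f*(1.555) = 1.6432 / 1.125 = 1.4606


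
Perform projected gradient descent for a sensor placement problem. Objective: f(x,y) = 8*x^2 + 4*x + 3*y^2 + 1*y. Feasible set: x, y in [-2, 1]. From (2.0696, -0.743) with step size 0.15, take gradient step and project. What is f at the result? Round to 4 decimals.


Step 1: Compute gradient at (2.0696, -0.743).
grad_x = 2*8*2.0696 + 4 = 37.1136
grad_y = 2*3*-0.743 + 1 = -3.458
Step 2: Gradient step.
x_raw = 2.0696 - 0.15*37.1136 = -3.4974
y_raw = -0.743 - 0.15*-3.458 = -0.2243
Step 3: Project onto [-2, 1].
x_proj = clip(-3.4974) = -2.0
y_proj = clip(-0.2243) = -0.2243
Step 4: Evaluate f.
f(-2.0, -0.2243) = 23.9266


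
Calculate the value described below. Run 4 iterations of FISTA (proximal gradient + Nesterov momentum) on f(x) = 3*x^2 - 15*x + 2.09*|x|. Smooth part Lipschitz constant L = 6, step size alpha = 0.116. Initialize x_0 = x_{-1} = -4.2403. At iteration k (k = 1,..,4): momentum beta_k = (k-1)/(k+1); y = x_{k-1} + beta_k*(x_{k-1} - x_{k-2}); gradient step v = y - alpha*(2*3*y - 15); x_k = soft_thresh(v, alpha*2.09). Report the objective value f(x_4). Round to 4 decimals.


FISTA on f(x) = 3*x^2 - 15*x + 2.09*|x|
L = 6, alpha = 0.116
Iteration 1: beta = 0.0, y = -4.2403 + 0.0*(-4.2403 + 4.2403) = -4.2403
  grad(y) = -40.4418, v = y - alpha*grad = 0.4509
  prox(v) = soft_thresh(0.4509, 0.2424) = 0.2085
Iteration 2: beta = 0.3333, y = 0.2085 + 0.3333*(0.2085 + 4.2403) = 1.6914
  grad(y) = -4.8513, v = y - alpha*grad = 2.2542
  prox(v) = soft_thresh(2.2542, 0.2424) = 2.0118
Iteration 3: beta = 0.5, y = 2.0118 + 0.5*(2.0118 - 0.2085) = 2.9134
  grad(y) = 2.4803, v = y - alpha*grad = 2.6257
  prox(v) = soft_thresh(2.6257, 0.2424) = 2.3832
Iteration 4: beta = 0.6, y = 2.3832 + 0.6*(2.3832 - 2.0118) = 2.6061
  grad(y) = 0.6367, v = y - alpha*grad = 2.5323
  prox(v) = soft_thresh(2.5323, 0.2424) = 2.2898
f(x_4) = 3*2.2898^2 - 15*2.2898 + 2.09*|2.2898| = -13.8318


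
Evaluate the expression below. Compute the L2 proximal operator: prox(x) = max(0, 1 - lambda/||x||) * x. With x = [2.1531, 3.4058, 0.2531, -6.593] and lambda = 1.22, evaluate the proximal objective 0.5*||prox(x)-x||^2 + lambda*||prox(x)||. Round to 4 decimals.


Step 1: Compute ||x||.
||x|| = 7.7309
Step 2: Compute scaling factor.
scale = max(0, 1 - 1.22/7.7309) = 0.8422
Step 3: prox(x) = [1.8133, 2.8683, 0.2132, -5.5526]
||prox(x)|| = 6.5109
Step 4: Proximal objective.
0.5*||prox-x||^2 = 0.7442
lambda*||prox|| = 7.9433
Total = 8.6875


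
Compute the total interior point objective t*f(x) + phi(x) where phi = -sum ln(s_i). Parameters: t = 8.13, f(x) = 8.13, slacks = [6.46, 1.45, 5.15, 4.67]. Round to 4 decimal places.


Step 1: Compute log-barrier.
ln values: [1.8656, 0.3716, 1.639, 1.5412]
phi = -(1.8656 + 0.3716 + 1.639 + 1.5412) = -5.4173
Step 2: Compute augmented objective.
t*f(x) = 8.13*8.13 = 66.0969
Total = 66.0969 - 5.4173 = 60.6796


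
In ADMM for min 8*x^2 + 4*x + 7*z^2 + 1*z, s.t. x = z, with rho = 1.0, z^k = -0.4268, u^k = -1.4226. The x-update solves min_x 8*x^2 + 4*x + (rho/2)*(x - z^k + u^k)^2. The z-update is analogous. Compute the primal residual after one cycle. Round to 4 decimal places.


ADMM iteration with rho = 1.0, z^k = -0.4268, u^k = -1.4226
Step 1: x-update.
Minimize 8*x^2 + 4*x + (1.0/2)*(x + 0.4268 - 1.4226)^2
FOC: (2*8 + 1.0)*x = -4 + 1.0*(-0.4268 + 1.4226)
x^{k+1} = -0.1767
Step 2: z-update.
Minimize 7*z^2 + 1*z + (1.0/2)*(-0.1767 - z - 1.4226)^2
FOC: (2*7 + 1.0)*z = -1 + 1.0*(-0.1767 - 1.4226)
z^{k+1} = -0.1733
Step 3: u-update.
u^{k+1} = -1.4226 - 0.1767 + 0.1733 = -1.426
Step 4: Primal residual = |-0.1767 + 0.1733| = 0.0034


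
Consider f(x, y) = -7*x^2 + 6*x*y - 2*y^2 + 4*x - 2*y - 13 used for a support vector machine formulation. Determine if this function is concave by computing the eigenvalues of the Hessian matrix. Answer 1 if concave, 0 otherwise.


The Hessian of f(x,y) = -7*x^2 + 6*x*y - 2*y^2 + 4*x - 2*y - 13 is:
H = [[-14, 6], [6, -4]]
Trace = -14 - 4 = -18
Determinant = -14*-4 - (6)^2 = 20
Discriminant = (-18)^2 - 4*20 = 244.0
Eigenvalues: lambda_1 = -16.8102, lambda_2 = -1.1898
The function is concave.

1


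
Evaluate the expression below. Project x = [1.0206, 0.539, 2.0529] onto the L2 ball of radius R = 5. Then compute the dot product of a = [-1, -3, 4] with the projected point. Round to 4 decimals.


Step 1: Compute ||x|| (intermediates to 6 decimals).
||x|| = sqrt(1.0206^2 + 0.539^2 + 2.0529^2) = 2.35511
Step 2: Project.
Since ||x|| <= R, proj = x (no scaling needed).
proj(x) = [1.0206, 0.539, 2.0529]
Step 3: Dot product.
a^T * proj(x) = -1*1.0206 - 3*0.539 + 4*2.0529 = 5.574


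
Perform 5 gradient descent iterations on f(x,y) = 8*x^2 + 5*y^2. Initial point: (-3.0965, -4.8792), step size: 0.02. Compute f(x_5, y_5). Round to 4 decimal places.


Gradient descent on f(x,y) = 8*x^2 + 5*y^2.
Starting point: (-3.0965, -4.8792), alpha = 0.02
Step 1: grad_x = 2*8*-3.0965 = -49.544, grad_y = 2*5*-4.8792 = -48.792
  x_1 = -3.0965 - 0.02*-49.544 = -2.1056
  y_1 = -4.8792 - 0.02*-48.792 = -3.9034
Step 2: grad_x = 2*8*-2.1056 = -33.6899, grad_y = 2*5*-3.9034 = -39.0336
  x_2 = -2.1056 - 0.02*-33.6899 = -1.4318
  y_2 = -3.9034 - 0.02*-39.0336 = -3.1227
Step 3: grad_x = 2*8*-1.4318 = -22.9091, grad_y = 2*5*-3.1227 = -31.2269
  x_3 = -1.4318 - 0.02*-22.9091 = -0.9736
  y_3 = -3.1227 - 0.02*-31.2269 = -2.4982
Step 4: grad_x = 2*8*-0.9736 = -15.5782, grad_y = 2*5*-2.4982 = -24.9815
  x_4 = -0.9736 - 0.02*-15.5782 = -0.6621
  y_4 = -2.4982 - 0.02*-24.9815 = -1.9985
Step 5: grad_x = 2*8*-0.6621 = -10.5932, grad_y = 2*5*-1.9985 = -19.9852
  x_5 = -0.6621 - 0.02*-10.5932 = -0.4502
  y_5 = -1.9985 - 0.02*-19.9852 = -1.5988
f(-0.4502, -1.5988) = 8*(-0.4502)^2 + 5*(-1.5988)^2 = 14.4026


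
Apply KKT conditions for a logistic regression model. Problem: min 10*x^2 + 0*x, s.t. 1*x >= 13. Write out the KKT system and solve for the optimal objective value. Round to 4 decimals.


Step 1: Try lambda = 0 (constraint inactive).
x_unc = 0/(2*10) = 0.0
Check: 1*0.0 = 0.0 < 13 -- violated!
Step 2: Constraint must be active: 1*x = 13
x* = 13/1 = 13.0
lambda = (2*10*13.0 + 0)/1 = 260.0
Step 3: Compute optimal value.
f(x*) = 10*13.0^2 + 0*13.0 = 1690.0


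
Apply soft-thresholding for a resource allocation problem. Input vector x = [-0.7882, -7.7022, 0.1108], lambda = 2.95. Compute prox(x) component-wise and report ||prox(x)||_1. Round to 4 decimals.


Soft-thresholding with lambda = 2.95:
prox(-0.7882) = sign(-0.7882)*max(|-0.7882| - 2.95, 0) = 0.0
prox(-7.7022) = sign(-7.7022)*max(|-7.7022| - 2.95, 0) = -4.7522
prox(0.1108) = sign(0.1108)*max(|0.1108| - 2.95, 0) = 0.0
prox(x) = [0.0, -4.7522, 0.0]
||prox(x)||_1 = 0.0 + 4.7522 + 0.0 = 4.7522


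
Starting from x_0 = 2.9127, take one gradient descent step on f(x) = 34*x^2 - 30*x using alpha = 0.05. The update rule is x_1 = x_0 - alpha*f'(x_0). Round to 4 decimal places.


We compute the gradient at x_0 and apply the update.
f'(x) = 68*x - 30
f'(2.9127) = 68*2.9127 - 30 = 168.0636
x_1 = 2.9127 - 0.05*168.0636 = -5.4905


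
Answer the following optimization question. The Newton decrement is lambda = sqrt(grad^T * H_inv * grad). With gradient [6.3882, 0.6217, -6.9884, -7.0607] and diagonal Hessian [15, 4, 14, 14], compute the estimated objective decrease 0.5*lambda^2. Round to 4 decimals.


Step 1: H is diagonal, so H^(-1) * g = [0.4259, 0.1554, -0.4992, -0.5043].
Step 2: g^T H^(-1) g = sum_i g_i^2 / H_ii
  = (6.3882)^2/15 + (0.6217)^2/4 + (-6.9884)^2/14 + (-7.0607)^2/14
  = 2.7206 + 0.0966 + 3.4884 + 3.561 = 9.8666
Step 3: Objective decrease = 0.5 * g^T H^(-1) g = 4.9333


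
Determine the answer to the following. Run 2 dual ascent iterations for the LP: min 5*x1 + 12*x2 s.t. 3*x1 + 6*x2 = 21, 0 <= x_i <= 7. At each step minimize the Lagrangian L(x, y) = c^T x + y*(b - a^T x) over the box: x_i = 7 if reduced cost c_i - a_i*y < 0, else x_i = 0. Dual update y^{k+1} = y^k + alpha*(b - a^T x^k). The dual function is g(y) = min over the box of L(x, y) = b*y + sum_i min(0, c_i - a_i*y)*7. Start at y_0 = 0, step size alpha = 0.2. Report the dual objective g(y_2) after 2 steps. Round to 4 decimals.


Dual ascent for LP: min 5*x1 + 12*x2, 3*x1 + 6*x2 = 21, 0 <= x_i <= 7
Step 1: y^k = 0.0, reduced costs: (5.0, 12.0)
  x^k = (0.0, 0.0), subgradient = b - a^T x = 21.0
  y^{k+1} = 0.0 + 0.2*21.0 = 4.2
Step 2: y^k = 4.2, reduced costs: (-7.6, -13.2)
  x^k = (7.0, 7.0), subgradient = b - a^T x = -42.0
  y^{k+1} = 4.2 + 0.2*-42.0 = -4.2
Dual objective at y_2 = -4.2: reduced costs (17.6, 37.2), box minimizer x = (0.0, 0.0)
g(y_2) = b*y + (c1 - a1*y)*x1 + (c2 - a2*y)*x2 = 21*(-4.2) + 17.6*0.0 + 37.2*0.0 = -88.2 + 0.0 + 0.0 = -88.2


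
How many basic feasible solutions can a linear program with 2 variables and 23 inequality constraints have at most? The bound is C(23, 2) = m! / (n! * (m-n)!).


Each vertex corresponds to some choice of n active constraints out of m, so the number of vertices is at most C(m, n) = m! / (n!(m-n)!).
m = 23, n = 2
Numerator: 23 * 22
Denominator: 2! = 2
C(23, 2) = 253


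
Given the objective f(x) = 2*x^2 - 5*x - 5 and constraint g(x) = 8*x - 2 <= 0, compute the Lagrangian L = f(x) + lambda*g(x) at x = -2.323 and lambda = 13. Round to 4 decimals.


Step 1: Evaluate f(x).
f(-2.323) = 2*(-2.323)^2 - 5*(-2.323) - 5 = 17.4077
Step 2: Evaluate g(x).
g(-2.323) = 8*-2.323 - 2 = -20.584
Step 3: Compute Lagrangian.
L = 17.4077 + 13*-20.584 = -250.1843


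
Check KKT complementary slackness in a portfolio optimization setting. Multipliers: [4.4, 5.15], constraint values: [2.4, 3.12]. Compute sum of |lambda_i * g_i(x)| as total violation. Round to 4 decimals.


KKT complementary slackness check:
lambda_1 * g_1 = 4.4 * 2.4 = 10.56
lambda_2 * g_2 = 5.15 * 3.12 = 16.068
Total violation = 10.56 + 16.068 = 26.628


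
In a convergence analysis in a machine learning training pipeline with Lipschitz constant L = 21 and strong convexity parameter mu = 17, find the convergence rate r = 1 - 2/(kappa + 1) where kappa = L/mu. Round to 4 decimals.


Step 1: Compute the condition number.
kappa = L/mu = 21/17 = 1.2353
Step 2: Compute the convergence rate.
r = 1 - 2/(kappa + 1) = 1 - 2*mu/(L + mu) = (L - mu)/(L + mu) = 4/38 = 0.1053


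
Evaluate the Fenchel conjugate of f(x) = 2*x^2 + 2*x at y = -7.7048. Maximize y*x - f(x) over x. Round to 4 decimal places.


f*(y) = sup_x {y*x - a*x^2 - b*x} = sup_x {(y-b)*x - a*x^2}
FOC: (y - b) - 2a*x = 0 => x* = (y - b)/(2a)
x* = (-7.7048 - 2)/(2*2) = -2.4262
f*(-7.7048) = (y-b)^2/(4a) = (-7.7048 - 2)^2/(4*2)
= 94.1831/8 = 11.7729


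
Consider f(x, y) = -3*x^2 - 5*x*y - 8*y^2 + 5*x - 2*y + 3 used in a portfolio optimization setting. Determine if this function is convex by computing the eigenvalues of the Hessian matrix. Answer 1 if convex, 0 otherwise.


The Hessian of f(x,y) = -3*x^2 - 5*x*y - 8*y^2 + 5*x - 2*y + 3 is:
H = [[-6, -5], [-5, -16]]
Trace = -6 - 16 = -22
Determinant = -6*-16 - (-5)^2 = 71
Discriminant = (-22)^2 - 4*71 = 200.0
Eigenvalues: lambda_1 = -18.0711, lambda_2 = -3.9289
The function is not convex.

0


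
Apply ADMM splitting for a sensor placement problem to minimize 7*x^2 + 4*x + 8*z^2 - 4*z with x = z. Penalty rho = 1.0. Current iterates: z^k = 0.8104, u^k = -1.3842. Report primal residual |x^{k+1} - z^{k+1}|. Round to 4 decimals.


ADMM iteration with rho = 1.0, z^k = 0.8104, u^k = -1.3842
Step 1: x-update.
Minimize 7*x^2 + 4*x + (1.0/2)*(x - 0.8104 - 1.3842)^2
FOC: (2*7 + 1.0)*x = -4 + 1.0*(0.8104 + 1.3842)
x^{k+1} = -0.1204
Step 2: z-update.
Minimize 8*z^2 - 4*z + (1.0/2)*(-0.1204 - z - 1.3842)^2
FOC: (2*8 + 1.0)*z = 4 + 1.0*(-0.1204 - 1.3842)
z^{k+1} = 0.1468
Step 3: u-update.
u^{k+1} = -1.3842 - 0.1204 - 0.1468 = -1.6514
Step 4: Primal residual = |-0.1204 - 0.1468| = 0.2672


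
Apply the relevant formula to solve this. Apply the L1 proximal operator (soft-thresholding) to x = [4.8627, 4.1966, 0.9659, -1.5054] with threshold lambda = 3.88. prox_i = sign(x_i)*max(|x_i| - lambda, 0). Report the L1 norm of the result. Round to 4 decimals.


Soft-thresholding with lambda = 3.88:
prox(4.8627) = sign(4.8627)*max(|4.8627| - 3.88, 0) = 0.9827
prox(4.1966) = sign(4.1966)*max(|4.1966| - 3.88, 0) = 0.3166
prox(0.9659) = sign(0.9659)*max(|0.9659| - 3.88, 0) = 0.0
prox(-1.5054) = sign(-1.5054)*max(|-1.5054| - 3.88, 0) = 0.0
prox(x) = [0.9827, 0.3166, 0.0, 0.0]
||prox(x)||_1 = 0.9827 + 0.3166 + 0.0 + 0.0 = 1.2993


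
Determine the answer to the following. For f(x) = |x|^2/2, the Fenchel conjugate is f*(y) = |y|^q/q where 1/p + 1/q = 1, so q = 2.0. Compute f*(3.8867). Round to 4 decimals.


The conjugate exponent q satisfies 1/p + 1/q = 1.
p = 2, so q = 2/(2 - 1) = 2.0
|y|^q = 3.8867^2.0 = 15.1064
f*(3.8867) = 15.1064 / 2.0 = 7.5532


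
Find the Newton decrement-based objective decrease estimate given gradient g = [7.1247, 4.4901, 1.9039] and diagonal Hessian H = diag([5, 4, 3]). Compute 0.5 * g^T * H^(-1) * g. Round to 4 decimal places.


Step 1: H is diagonal, so H^(-1) * g = [1.4249, 1.1225, 0.6346].
Step 2: g^T H^(-1) g = sum_i g_i^2 / H_ii
  = (7.1247)^2/5 + (4.4901)^2/4 + (1.9039)^2/3
  = 10.1523 + 5.0402 + 1.2083 = 16.4008
Step 3: Objective decrease = 0.5 * g^T H^(-1) g = 8.2004


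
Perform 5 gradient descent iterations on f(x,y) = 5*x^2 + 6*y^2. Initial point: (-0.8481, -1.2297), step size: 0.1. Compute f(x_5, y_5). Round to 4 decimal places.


Gradient descent on f(x,y) = 5*x^2 + 6*y^2.
Starting point: (-0.8481, -1.2297), alpha = 0.1
Step 1: grad_x = 2*5*-0.8481 = -8.481, grad_y = 2*6*-1.2297 = -14.7564
  x_1 = -0.8481 - 0.1*-8.481 = 0.0
  y_1 = -1.2297 - 0.1*-14.7564 = 0.2459
Step 2: grad_x = 2*5*0.0 = 0.0, grad_y = 2*6*0.2459 = 2.9513
  x_2 = 0.0 - 0.1*0.0 = 0.0
  y_2 = 0.2459 - 0.1*2.9513 = -0.0492
Step 3: grad_x = 2*5*0.0 = 0.0, grad_y = 2*6*-0.0492 = -0.5903
  x_3 = 0.0 - 0.1*0.0 = 0.0
  y_3 = -0.0492 - 0.1*-0.5903 = 0.0098
Step 4: grad_x = 2*5*0.0 = 0.0, grad_y = 2*6*0.0098 = 0.1181
  x_4 = 0.0 - 0.1*0.0 = 0.0
  y_4 = 0.0098 - 0.1*0.1181 = -0.002
Step 5: grad_x = 2*5*0.0 = 0.0, grad_y = 2*6*-0.002 = -0.0236
  x_5 = 0.0 - 0.1*0.0 = 0.0
  y_5 = -0.002 - 0.1*-0.0236 = 0.0004
f(0.0, 0.0004) = 5*0.0^2 + 6*0.0004^2 = 0.0


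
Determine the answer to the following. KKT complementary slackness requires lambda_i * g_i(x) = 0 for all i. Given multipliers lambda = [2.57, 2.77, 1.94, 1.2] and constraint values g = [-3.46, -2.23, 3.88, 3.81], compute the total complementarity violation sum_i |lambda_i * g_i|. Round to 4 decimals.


KKT complementary slackness check:
lambda_1 * g_1 = 2.57 * -3.46 = -8.8922
lambda_2 * g_2 = 2.77 * -2.23 = -6.1771
lambda_3 * g_3 = 1.94 * 3.88 = 7.5272
lambda_4 * g_4 = 1.2 * 3.81 = 4.572
Total violation = 8.8922 + 6.1771 + 7.5272 + 4.572 = 27.1685


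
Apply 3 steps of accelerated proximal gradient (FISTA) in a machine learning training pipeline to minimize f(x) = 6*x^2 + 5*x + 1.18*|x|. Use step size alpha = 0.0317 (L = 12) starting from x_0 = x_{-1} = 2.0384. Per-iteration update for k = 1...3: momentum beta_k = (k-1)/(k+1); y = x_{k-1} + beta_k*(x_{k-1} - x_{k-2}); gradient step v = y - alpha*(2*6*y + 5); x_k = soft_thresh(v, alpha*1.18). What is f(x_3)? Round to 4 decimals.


FISTA on f(x) = 6*x^2 + 5*x + 1.18*|x|
L = 12, alpha = 0.0317
Iteration 1: beta = 0.0, y = 2.0384 + 0.0*(2.0384 - 2.0384) = 2.0384
  grad(y) = 29.4608, v = y - alpha*grad = 1.1045
  prox(v) = soft_thresh(1.1045, 0.0374) = 1.0671
Iteration 2: beta = 0.3333, y = 1.0671 + 0.3333*(1.0671 - 2.0384) = 0.7433
  grad(y) = 13.9198, v = y - alpha*grad = 0.3021
  prox(v) = soft_thresh(0.3021, 0.0374) = 0.2647
Iteration 3: beta = 0.5, y = 0.2647 + 0.5*(0.2647 - 1.0671) = -0.1366
  grad(y) = 3.3612, v = y - alpha*grad = -0.2431
  prox(v) = soft_thresh(-0.2431, 0.0374) = -0.2057
f(x_3) = 6*(-0.2057)^2 + 5*(-0.2057) + 1.18*|-0.2057| = -0.5319


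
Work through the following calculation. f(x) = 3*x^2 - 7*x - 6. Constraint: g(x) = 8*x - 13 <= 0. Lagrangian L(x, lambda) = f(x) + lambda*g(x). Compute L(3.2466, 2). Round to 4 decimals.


Step 1: Evaluate f(x).
f(3.2466) = 3*3.2466^2 - 7*3.2466 - 6 = 2.895
Step 2: Evaluate g(x).
g(3.2466) = 8*3.2466 - 13 = 12.9728
Step 3: Compute Lagrangian.
L = 2.895 + 2*12.9728 = 28.8406


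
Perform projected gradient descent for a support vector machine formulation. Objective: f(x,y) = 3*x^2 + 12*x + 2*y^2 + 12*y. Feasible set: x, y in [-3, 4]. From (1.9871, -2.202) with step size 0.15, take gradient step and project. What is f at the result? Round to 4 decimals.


Step 1: Compute gradient at (1.9871, -2.202).
grad_x = 2*3*1.9871 + 12 = 23.9226
grad_y = 2*2*-2.202 + 12 = 3.192
Step 2: Gradient step.
x_raw = 1.9871 - 0.15*23.9226 = -1.6013
y_raw = -2.202 - 0.15*3.192 = -2.6808
Step 3: Project onto [-3, 4].
x_proj = clip(-1.6013) = -1.6013
y_proj = clip(-2.6808) = -2.6808
Step 4: Evaluate f.
f(-1.6013, -2.6808) = -29.3193


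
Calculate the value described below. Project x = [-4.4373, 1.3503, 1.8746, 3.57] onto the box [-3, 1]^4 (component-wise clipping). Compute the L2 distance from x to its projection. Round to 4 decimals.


Project each component onto [-3, 1].
clip(-4.4373) = -3.0, clip(1.3503) = 1.0, clip(1.8746) = 1.0, clip(3.57) = 1.0
Projection = [-3.0, 1.0, 1.0, 1.0]
Squared diffs: [2.0658, 0.1227, 0.7649, 6.6049]
Distance = sqrt(9.5583) = 3.0917


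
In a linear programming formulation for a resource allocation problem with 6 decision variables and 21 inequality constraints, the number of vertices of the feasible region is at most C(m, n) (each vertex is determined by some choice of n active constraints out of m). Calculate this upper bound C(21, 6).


Each vertex corresponds to some choice of n active constraints out of m, so the number of vertices is at most C(m, n) = m! / (n!(m-n)!).
m = 21, n = 6
Numerator: 21 * 20 * 19 * 18 * 17 * 16
Denominator: 6! = 720
C(21, 6) = 54264


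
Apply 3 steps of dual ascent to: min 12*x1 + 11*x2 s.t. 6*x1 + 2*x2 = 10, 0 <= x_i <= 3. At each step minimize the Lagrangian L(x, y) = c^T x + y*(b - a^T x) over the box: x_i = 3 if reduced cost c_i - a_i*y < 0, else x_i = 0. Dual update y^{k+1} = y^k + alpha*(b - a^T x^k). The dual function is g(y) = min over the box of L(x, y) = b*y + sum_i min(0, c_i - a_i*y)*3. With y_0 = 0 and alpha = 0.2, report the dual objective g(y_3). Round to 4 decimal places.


Dual ascent for LP: min 12*x1 + 11*x2, 6*x1 + 2*x2 = 10, 0 <= x_i <= 3
Step 1: y^k = 0.0, reduced costs: (12.0, 11.0)
  x^k = (0.0, 0.0), subgradient = b - a^T x = 10.0
  y^{k+1} = 0.0 + 0.2*10.0 = 2.0
Step 2: y^k = 2.0, reduced costs: (0.0, 7.0)
  x^k = (0.0, 0.0), subgradient = b - a^T x = 10.0
  y^{k+1} = 2.0 + 0.2*10.0 = 4.0
Step 3: y^k = 4.0, reduced costs: (-12.0, 3.0)
  x^k = (3.0, 0.0), subgradient = b - a^T x = -8.0
  y^{k+1} = 4.0 + 0.2*-8.0 = 2.4
Dual objective at y_3 = 2.4: reduced costs (-2.4, 6.2), box minimizer x = (3.0, 0.0)
g(y_3) = b*y + (c1 - a1*y)*x1 + (c2 - a2*y)*x2 = 10*2.4 + (-2.4)*3.0 + 6.2*0.0 = 24.0 - 7.2 + 0.0 = 16.8


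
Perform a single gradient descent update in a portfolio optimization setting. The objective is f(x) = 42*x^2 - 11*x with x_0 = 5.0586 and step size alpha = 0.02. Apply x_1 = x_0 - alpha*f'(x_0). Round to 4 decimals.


We compute the gradient at x_0 and apply the update.
f'(x) = 84*x - 11
f'(5.0586) = 84*5.0586 - 11 = 413.9224
x_1 = 5.0586 - 0.02*413.9224 = -3.2198


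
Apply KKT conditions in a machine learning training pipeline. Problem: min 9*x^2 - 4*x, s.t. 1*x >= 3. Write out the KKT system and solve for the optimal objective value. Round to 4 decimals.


Step 1: Try lambda = 0 (constraint inactive).
x_unc = 4/(2*9) = 0.2222
Check: 1*0.2222 = 0.2222 < 3 -- violated!
Step 2: Constraint must be active: 1*x = 3
x* = 3/1 = 3.0
lambda = (2*9*3.0 - 4)/1 = 50.0
Step 3: Compute optimal value.
f(x*) = 9*3.0^2 - 4*3.0 = 69.0


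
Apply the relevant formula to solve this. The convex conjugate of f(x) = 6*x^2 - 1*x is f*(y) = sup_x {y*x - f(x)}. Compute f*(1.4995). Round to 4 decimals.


f*(y) = sup_x {y*x - a*x^2 - b*x} = sup_x {(y-b)*x - a*x^2}
FOC: (y - b) - 2a*x = 0 => x* = (y - b)/(2a)
x* = (1.4995 + 1)/(2*6) = 0.2083
f*(1.4995) = (y-b)^2/(4a) = (1.4995 + 1)^2/(4*6)
= 6.2475/24 = 0.2603


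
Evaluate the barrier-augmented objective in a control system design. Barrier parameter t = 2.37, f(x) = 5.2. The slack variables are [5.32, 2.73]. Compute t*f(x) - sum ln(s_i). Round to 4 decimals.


Step 1: Compute log-barrier.
ln values: [1.6715, 1.0043]
phi = -(1.6715 + 1.0043) = -2.6758
Step 2: Compute augmented objective.
t*f(x) = 2.37*5.2 = 12.324
Total = 12.324 - 2.6758 = 9.6482


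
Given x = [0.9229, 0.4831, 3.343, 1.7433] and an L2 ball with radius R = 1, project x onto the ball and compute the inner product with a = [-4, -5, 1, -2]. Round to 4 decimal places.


Step 1: Compute ||x|| (intermediates to 6 decimals).
||x|| = sqrt(0.9229^2 + 0.4831^2 + 3.343^2 + 1.7433^2) = 3.911505
Step 2: Project.
Since ||x|| > R, scale = R/||x|| = 1/3.911505 = 0.255656, proj(x) = scale * x
proj(x) = [0.235945, 0.123507, 0.854658, 0.445685]
Step 3: Dot product.
a^T * proj(x) = -4*0.235945 - 5*0.123507 + 1*0.854658 - 2*0.445685 = -1.598


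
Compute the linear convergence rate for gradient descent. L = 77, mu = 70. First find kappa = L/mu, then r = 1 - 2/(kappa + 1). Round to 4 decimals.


Step 1: Compute the condition number.
kappa = L/mu = 77/70 = 1.1
Step 2: Compute the convergence rate.
r = 1 - 2/(kappa + 1) = 1 - 2*mu/(L + mu) = (L - mu)/(L + mu) = 7/147 = 0.0476


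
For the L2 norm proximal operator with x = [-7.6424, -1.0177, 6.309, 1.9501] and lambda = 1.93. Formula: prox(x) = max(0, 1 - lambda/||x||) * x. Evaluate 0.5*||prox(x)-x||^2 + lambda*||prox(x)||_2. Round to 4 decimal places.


Step 1: Compute ||x||.
||x|| = 10.1513
Step 2: Compute scaling factor.
scale = max(0, 1 - 1.93/10.1513) = 0.8099
Step 3: prox(x) = [-6.1894, -0.8242, 5.1095, 1.5793]
||prox(x)|| = 8.2213
Step 4: Proximal objective.
0.5*||prox-x||^2 = 1.8625
lambda*||prox|| = 15.8671
Total = 17.7295


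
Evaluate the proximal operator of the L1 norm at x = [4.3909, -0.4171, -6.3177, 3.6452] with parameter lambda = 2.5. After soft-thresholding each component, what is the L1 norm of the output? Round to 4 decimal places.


Soft-thresholding with lambda = 2.5:
prox(4.3909) = sign(4.3909)*max(|4.3909| - 2.5, 0) = 1.8909
prox(-0.4171) = sign(-0.4171)*max(|-0.4171| - 2.5, 0) = 0.0
prox(-6.3177) = sign(-6.3177)*max(|-6.3177| - 2.5, 0) = -3.8177
prox(3.6452) = sign(3.6452)*max(|3.6452| - 2.5, 0) = 1.1452
prox(x) = [1.8909, 0.0, -3.8177, 1.1452]
||prox(x)||_1 = 1.8909 + 0.0 + 3.8177 + 1.1452 = 6.8538


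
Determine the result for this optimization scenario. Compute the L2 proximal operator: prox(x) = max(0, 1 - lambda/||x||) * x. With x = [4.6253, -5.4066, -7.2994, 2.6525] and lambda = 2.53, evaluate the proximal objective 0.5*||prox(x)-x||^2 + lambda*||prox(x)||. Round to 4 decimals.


Step 1: Compute ||x||.
||x|| = 10.5329
Step 2: Compute scaling factor.
scale = max(0, 1 - 2.53/10.5329) = 0.7598
Step 3: prox(x) = [3.5143, -4.1079, -5.5461, 2.0154]
||prox(x)|| = 8.0029
Step 4: Proximal objective.
0.5*||prox-x||^2 = 3.2005
lambda*||prox|| = 20.2473
Total = 23.4478


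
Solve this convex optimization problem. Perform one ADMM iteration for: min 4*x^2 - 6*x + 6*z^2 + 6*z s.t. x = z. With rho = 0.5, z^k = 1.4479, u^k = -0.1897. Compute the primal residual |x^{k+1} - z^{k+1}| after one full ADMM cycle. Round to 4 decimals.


ADMM iteration with rho = 0.5, z^k = 1.4479, u^k = -0.1897
Step 1: x-update.
Minimize 4*x^2 - 6*x + (0.5/2)*(x - 1.4479 - 0.1897)^2
FOC: (2*4 + 0.5)*x = 6 + 0.5*(1.4479 + 0.1897)
x^{k+1} = 0.8022
Step 2: z-update.
Minimize 6*z^2 + 6*z + (0.5/2)*(0.8022 - z - 0.1897)^2
FOC: (2*6 + 0.5)*z = -6 + 0.5*(0.8022 - 0.1897)
z^{k+1} = -0.4555
Step 3: u-update.
u^{k+1} = -0.1897 + 0.8022 + 0.4555 = 1.068
Step 4: Primal residual = |0.8022 + 0.4555| = 1.2577


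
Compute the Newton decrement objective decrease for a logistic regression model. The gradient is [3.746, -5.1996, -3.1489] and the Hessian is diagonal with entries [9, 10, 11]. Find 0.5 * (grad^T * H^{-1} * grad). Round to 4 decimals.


Step 1: H is diagonal, so H^(-1) * g = [0.4162, -0.52, -0.2863].
Step 2: g^T H^(-1) g = sum_i g_i^2 / H_ii
  = (3.746)^2/9 + (-5.1996)^2/10 + (-3.1489)^2/11
  = 1.5592 + 2.7036 + 0.9014 = 5.1642
Step 3: Objective decrease = 0.5 * g^T H^(-1) g = 2.5821


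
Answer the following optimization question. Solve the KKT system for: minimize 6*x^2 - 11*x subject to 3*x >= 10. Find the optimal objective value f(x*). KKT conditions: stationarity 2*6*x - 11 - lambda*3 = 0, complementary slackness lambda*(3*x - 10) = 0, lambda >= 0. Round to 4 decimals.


Step 1: Try lambda = 0 (constraint inactive).
x_unc = 11/(2*6) = 0.9167
Check: 3*0.9167 = 2.7501 < 10 -- violated!
Step 2: Constraint must be active: 3*x = 10
x* = 10/3 = 3.3333 (rounded; the exact value 10/3 is used below)
lambda = (2*6*(10/3) - 11)/3 = 9.6667
Step 3: Compute optimal value.
f(x*) = 6*(10/3)^2 - 11*(10/3) = 30.0


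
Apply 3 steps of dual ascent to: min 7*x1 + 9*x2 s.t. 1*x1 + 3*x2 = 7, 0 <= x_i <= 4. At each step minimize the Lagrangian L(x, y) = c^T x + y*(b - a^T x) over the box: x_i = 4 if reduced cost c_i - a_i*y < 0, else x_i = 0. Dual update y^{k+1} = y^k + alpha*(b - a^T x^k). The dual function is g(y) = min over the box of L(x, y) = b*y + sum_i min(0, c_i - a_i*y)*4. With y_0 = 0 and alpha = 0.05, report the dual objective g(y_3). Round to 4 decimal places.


Dual ascent for LP: min 7*x1 + 9*x2, 1*x1 + 3*x2 = 7, 0 <= x_i <= 4
Step 1: y^k = 0.0, reduced costs: (7.0, 9.0)
  x^k = (0.0, 0.0), subgradient = b - a^T x = 7.0
  y^{k+1} = 0.0 + 0.05*7.0 = 0.35
Step 2: y^k = 0.35, reduced costs: (6.65, 7.95)
  x^k = (0.0, 0.0), subgradient = b - a^T x = 7.0
  y^{k+1} = 0.35 + 0.05*7.0 = 0.7
Step 3: y^k = 0.7, reduced costs: (6.3, 6.9)
  x^k = (0.0, 0.0), subgradient = b - a^T x = 7.0
  y^{k+1} = 0.7 + 0.05*7.0 = 1.05
Dual objective at y_3 = 1.05: reduced costs (5.95, 5.85), box minimizer x = (0.0, 0.0)
g(y_3) = b*y + (c1 - a1*y)*x1 + (c2 - a2*y)*x2 = 7*1.05 + 5.95*0.0 + 5.85*0.0 = 7.35 + 0.0 + 0.0 = 7.35
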